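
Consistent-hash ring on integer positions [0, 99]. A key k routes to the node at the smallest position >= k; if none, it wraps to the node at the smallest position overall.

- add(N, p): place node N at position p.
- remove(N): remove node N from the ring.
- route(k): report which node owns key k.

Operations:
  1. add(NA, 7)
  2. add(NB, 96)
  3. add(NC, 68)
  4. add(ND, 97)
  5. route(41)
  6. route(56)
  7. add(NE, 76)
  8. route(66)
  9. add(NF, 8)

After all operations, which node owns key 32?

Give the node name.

Answer: NC

Derivation:
Op 1: add NA@7 -> ring=[7:NA]
Op 2: add NB@96 -> ring=[7:NA,96:NB]
Op 3: add NC@68 -> ring=[7:NA,68:NC,96:NB]
Op 4: add ND@97 -> ring=[7:NA,68:NC,96:NB,97:ND]
Op 5: route key 41: smallest pos >= 41 is 68 -> NC
Op 6: route key 56: smallest pos >= 56 is 68 -> NC
Op 7: add NE@76 -> ring=[7:NA,68:NC,76:NE,96:NB,97:ND]
Op 8: route key 66: smallest pos >= 66 is 68 -> NC
Op 9: add NF@8 -> ring=[7:NA,8:NF,68:NC,76:NE,96:NB,97:ND]
Final route key 32: smallest pos >= 32 is 68 -> NC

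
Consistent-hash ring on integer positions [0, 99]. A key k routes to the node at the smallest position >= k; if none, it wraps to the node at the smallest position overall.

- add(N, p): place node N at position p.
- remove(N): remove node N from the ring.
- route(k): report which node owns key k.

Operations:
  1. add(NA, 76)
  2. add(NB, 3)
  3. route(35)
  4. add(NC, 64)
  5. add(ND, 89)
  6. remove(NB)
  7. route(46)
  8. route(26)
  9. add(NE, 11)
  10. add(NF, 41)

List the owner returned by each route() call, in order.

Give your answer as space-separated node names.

Op 1: add NA@76 -> ring=[76:NA]
Op 2: add NB@3 -> ring=[3:NB,76:NA]
Op 3: route key 35: smallest pos >= 35 is 76 -> NA
Op 4: add NC@64 -> ring=[3:NB,64:NC,76:NA]
Op 5: add ND@89 -> ring=[3:NB,64:NC,76:NA,89:ND]
Op 6: remove NB -> ring=[64:NC,76:NA,89:ND]
Op 7: route key 46: smallest pos >= 46 is 64 -> NC
Op 8: route key 26: smallest pos >= 26 is 64 -> NC
Op 9: add NE@11 -> ring=[11:NE,64:NC,76:NA,89:ND]
Op 10: add NF@41 -> ring=[11:NE,41:NF,64:NC,76:NA,89:ND]

Answer: NA NC NC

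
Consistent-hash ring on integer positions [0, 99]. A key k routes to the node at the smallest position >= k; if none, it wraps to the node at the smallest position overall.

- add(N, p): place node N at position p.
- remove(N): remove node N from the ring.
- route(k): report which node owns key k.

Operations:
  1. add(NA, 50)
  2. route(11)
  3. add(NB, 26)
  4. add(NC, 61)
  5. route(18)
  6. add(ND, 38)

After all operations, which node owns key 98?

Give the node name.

Answer: NB

Derivation:
Op 1: add NA@50 -> ring=[50:NA]
Op 2: route key 11: smallest pos >= 11 is 50 -> NA
Op 3: add NB@26 -> ring=[26:NB,50:NA]
Op 4: add NC@61 -> ring=[26:NB,50:NA,61:NC]
Op 5: route key 18: smallest pos >= 18 is 26 -> NB
Op 6: add ND@38 -> ring=[26:NB,38:ND,50:NA,61:NC]
Final route key 98: none >= 98, wrap to smallest pos 26 -> NB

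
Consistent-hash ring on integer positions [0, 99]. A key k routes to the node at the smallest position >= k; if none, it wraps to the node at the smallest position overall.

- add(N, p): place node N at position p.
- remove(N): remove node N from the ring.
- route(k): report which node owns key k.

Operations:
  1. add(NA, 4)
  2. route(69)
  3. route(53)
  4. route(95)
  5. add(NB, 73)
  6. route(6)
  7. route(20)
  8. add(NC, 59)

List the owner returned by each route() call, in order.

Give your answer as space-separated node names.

Answer: NA NA NA NB NB

Derivation:
Op 1: add NA@4 -> ring=[4:NA]
Op 2: route key 69: none >= 69, wrap to smallest pos 4 -> NA
Op 3: route key 53: none >= 53, wrap to smallest pos 4 -> NA
Op 4: route key 95: none >= 95, wrap to smallest pos 4 -> NA
Op 5: add NB@73 -> ring=[4:NA,73:NB]
Op 6: route key 6: smallest pos >= 6 is 73 -> NB
Op 7: route key 20: smallest pos >= 20 is 73 -> NB
Op 8: add NC@59 -> ring=[4:NA,59:NC,73:NB]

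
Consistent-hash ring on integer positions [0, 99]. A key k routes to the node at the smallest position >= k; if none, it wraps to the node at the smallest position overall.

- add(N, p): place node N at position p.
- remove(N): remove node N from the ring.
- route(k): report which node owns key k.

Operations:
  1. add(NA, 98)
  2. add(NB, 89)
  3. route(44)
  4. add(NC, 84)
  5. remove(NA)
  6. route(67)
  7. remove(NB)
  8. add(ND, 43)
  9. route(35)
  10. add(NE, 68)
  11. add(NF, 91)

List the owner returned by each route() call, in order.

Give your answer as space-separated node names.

Op 1: add NA@98 -> ring=[98:NA]
Op 2: add NB@89 -> ring=[89:NB,98:NA]
Op 3: route key 44: smallest pos >= 44 is 89 -> NB
Op 4: add NC@84 -> ring=[84:NC,89:NB,98:NA]
Op 5: remove NA -> ring=[84:NC,89:NB]
Op 6: route key 67: smallest pos >= 67 is 84 -> NC
Op 7: remove NB -> ring=[84:NC]
Op 8: add ND@43 -> ring=[43:ND,84:NC]
Op 9: route key 35: smallest pos >= 35 is 43 -> ND
Op 10: add NE@68 -> ring=[43:ND,68:NE,84:NC]
Op 11: add NF@91 -> ring=[43:ND,68:NE,84:NC,91:NF]

Answer: NB NC ND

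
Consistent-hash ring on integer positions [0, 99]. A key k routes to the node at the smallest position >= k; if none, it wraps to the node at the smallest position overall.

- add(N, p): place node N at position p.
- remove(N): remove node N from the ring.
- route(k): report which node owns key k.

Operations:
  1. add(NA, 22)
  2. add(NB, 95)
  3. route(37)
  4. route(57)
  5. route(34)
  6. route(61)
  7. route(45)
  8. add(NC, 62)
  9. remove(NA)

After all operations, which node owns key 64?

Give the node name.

Answer: NB

Derivation:
Op 1: add NA@22 -> ring=[22:NA]
Op 2: add NB@95 -> ring=[22:NA,95:NB]
Op 3: route key 37: smallest pos >= 37 is 95 -> NB
Op 4: route key 57: smallest pos >= 57 is 95 -> NB
Op 5: route key 34: smallest pos >= 34 is 95 -> NB
Op 6: route key 61: smallest pos >= 61 is 95 -> NB
Op 7: route key 45: smallest pos >= 45 is 95 -> NB
Op 8: add NC@62 -> ring=[22:NA,62:NC,95:NB]
Op 9: remove NA -> ring=[62:NC,95:NB]
Final route key 64: smallest pos >= 64 is 95 -> NB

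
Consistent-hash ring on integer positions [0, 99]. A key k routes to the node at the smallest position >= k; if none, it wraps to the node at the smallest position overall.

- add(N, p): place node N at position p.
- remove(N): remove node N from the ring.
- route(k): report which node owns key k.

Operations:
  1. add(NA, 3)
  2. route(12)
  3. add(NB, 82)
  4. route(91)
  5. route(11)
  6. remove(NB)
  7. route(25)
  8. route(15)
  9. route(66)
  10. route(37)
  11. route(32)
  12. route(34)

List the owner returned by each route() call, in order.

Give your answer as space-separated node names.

Op 1: add NA@3 -> ring=[3:NA]
Op 2: route key 12: none >= 12, wrap to smallest pos 3 -> NA
Op 3: add NB@82 -> ring=[3:NA,82:NB]
Op 4: route key 91: none >= 91, wrap to smallest pos 3 -> NA
Op 5: route key 11: smallest pos >= 11 is 82 -> NB
Op 6: remove NB -> ring=[3:NA]
Op 7: route key 25: none >= 25, wrap to smallest pos 3 -> NA
Op 8: route key 15: none >= 15, wrap to smallest pos 3 -> NA
Op 9: route key 66: none >= 66, wrap to smallest pos 3 -> NA
Op 10: route key 37: none >= 37, wrap to smallest pos 3 -> NA
Op 11: route key 32: none >= 32, wrap to smallest pos 3 -> NA
Op 12: route key 34: none >= 34, wrap to smallest pos 3 -> NA

Answer: NA NA NB NA NA NA NA NA NA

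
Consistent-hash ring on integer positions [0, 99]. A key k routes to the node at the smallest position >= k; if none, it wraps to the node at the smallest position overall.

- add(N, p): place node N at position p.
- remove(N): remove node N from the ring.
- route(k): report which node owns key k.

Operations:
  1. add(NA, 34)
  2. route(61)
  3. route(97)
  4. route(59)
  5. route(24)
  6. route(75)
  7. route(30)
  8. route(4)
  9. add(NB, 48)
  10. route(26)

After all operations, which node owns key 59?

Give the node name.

Answer: NA

Derivation:
Op 1: add NA@34 -> ring=[34:NA]
Op 2: route key 61: none >= 61, wrap to smallest pos 34 -> NA
Op 3: route key 97: none >= 97, wrap to smallest pos 34 -> NA
Op 4: route key 59: none >= 59, wrap to smallest pos 34 -> NA
Op 5: route key 24: smallest pos >= 24 is 34 -> NA
Op 6: route key 75: none >= 75, wrap to smallest pos 34 -> NA
Op 7: route key 30: smallest pos >= 30 is 34 -> NA
Op 8: route key 4: smallest pos >= 4 is 34 -> NA
Op 9: add NB@48 -> ring=[34:NA,48:NB]
Op 10: route key 26: smallest pos >= 26 is 34 -> NA
Final route key 59: none >= 59, wrap to smallest pos 34 -> NA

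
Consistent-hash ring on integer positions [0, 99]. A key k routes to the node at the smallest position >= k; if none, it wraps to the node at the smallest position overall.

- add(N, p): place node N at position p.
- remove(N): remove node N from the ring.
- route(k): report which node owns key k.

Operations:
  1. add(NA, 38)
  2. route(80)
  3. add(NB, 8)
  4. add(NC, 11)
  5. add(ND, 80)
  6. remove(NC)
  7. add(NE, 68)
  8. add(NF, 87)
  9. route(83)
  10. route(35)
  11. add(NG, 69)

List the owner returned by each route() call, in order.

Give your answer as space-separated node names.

Answer: NA NF NA

Derivation:
Op 1: add NA@38 -> ring=[38:NA]
Op 2: route key 80: none >= 80, wrap to smallest pos 38 -> NA
Op 3: add NB@8 -> ring=[8:NB,38:NA]
Op 4: add NC@11 -> ring=[8:NB,11:NC,38:NA]
Op 5: add ND@80 -> ring=[8:NB,11:NC,38:NA,80:ND]
Op 6: remove NC -> ring=[8:NB,38:NA,80:ND]
Op 7: add NE@68 -> ring=[8:NB,38:NA,68:NE,80:ND]
Op 8: add NF@87 -> ring=[8:NB,38:NA,68:NE,80:ND,87:NF]
Op 9: route key 83: smallest pos >= 83 is 87 -> NF
Op 10: route key 35: smallest pos >= 35 is 38 -> NA
Op 11: add NG@69 -> ring=[8:NB,38:NA,68:NE,69:NG,80:ND,87:NF]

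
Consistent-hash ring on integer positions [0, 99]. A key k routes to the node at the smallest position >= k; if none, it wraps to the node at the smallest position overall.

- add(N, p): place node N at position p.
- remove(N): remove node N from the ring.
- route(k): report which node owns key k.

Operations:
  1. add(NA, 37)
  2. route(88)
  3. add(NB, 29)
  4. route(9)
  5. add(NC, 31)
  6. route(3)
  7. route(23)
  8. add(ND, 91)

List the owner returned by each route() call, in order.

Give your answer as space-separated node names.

Answer: NA NB NB NB

Derivation:
Op 1: add NA@37 -> ring=[37:NA]
Op 2: route key 88: none >= 88, wrap to smallest pos 37 -> NA
Op 3: add NB@29 -> ring=[29:NB,37:NA]
Op 4: route key 9: smallest pos >= 9 is 29 -> NB
Op 5: add NC@31 -> ring=[29:NB,31:NC,37:NA]
Op 6: route key 3: smallest pos >= 3 is 29 -> NB
Op 7: route key 23: smallest pos >= 23 is 29 -> NB
Op 8: add ND@91 -> ring=[29:NB,31:NC,37:NA,91:ND]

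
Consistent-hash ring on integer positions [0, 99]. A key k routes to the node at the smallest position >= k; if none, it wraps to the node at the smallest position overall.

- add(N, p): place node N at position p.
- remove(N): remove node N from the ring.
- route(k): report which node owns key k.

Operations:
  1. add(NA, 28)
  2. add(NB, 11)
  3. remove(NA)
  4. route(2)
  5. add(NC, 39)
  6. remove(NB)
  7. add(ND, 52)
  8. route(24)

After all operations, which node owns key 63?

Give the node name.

Answer: NC

Derivation:
Op 1: add NA@28 -> ring=[28:NA]
Op 2: add NB@11 -> ring=[11:NB,28:NA]
Op 3: remove NA -> ring=[11:NB]
Op 4: route key 2: smallest pos >= 2 is 11 -> NB
Op 5: add NC@39 -> ring=[11:NB,39:NC]
Op 6: remove NB -> ring=[39:NC]
Op 7: add ND@52 -> ring=[39:NC,52:ND]
Op 8: route key 24: smallest pos >= 24 is 39 -> NC
Final route key 63: none >= 63, wrap to smallest pos 39 -> NC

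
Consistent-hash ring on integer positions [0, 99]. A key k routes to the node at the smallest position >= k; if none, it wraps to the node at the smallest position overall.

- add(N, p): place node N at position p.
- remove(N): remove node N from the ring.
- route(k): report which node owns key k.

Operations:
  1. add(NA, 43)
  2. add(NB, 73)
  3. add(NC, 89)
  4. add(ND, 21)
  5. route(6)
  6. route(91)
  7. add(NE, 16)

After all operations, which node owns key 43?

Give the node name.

Op 1: add NA@43 -> ring=[43:NA]
Op 2: add NB@73 -> ring=[43:NA,73:NB]
Op 3: add NC@89 -> ring=[43:NA,73:NB,89:NC]
Op 4: add ND@21 -> ring=[21:ND,43:NA,73:NB,89:NC]
Op 5: route key 6: smallest pos >= 6 is 21 -> ND
Op 6: route key 91: none >= 91, wrap to smallest pos 21 -> ND
Op 7: add NE@16 -> ring=[16:NE,21:ND,43:NA,73:NB,89:NC]
Final route key 43: smallest pos >= 43 is 43 -> NA

Answer: NA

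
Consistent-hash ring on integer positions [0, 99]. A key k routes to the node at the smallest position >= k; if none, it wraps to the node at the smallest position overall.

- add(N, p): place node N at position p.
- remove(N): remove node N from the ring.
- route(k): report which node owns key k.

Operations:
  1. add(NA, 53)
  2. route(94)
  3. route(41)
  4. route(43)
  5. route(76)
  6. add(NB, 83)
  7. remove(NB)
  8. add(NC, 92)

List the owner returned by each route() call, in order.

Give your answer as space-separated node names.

Op 1: add NA@53 -> ring=[53:NA]
Op 2: route key 94: none >= 94, wrap to smallest pos 53 -> NA
Op 3: route key 41: smallest pos >= 41 is 53 -> NA
Op 4: route key 43: smallest pos >= 43 is 53 -> NA
Op 5: route key 76: none >= 76, wrap to smallest pos 53 -> NA
Op 6: add NB@83 -> ring=[53:NA,83:NB]
Op 7: remove NB -> ring=[53:NA]
Op 8: add NC@92 -> ring=[53:NA,92:NC]

Answer: NA NA NA NA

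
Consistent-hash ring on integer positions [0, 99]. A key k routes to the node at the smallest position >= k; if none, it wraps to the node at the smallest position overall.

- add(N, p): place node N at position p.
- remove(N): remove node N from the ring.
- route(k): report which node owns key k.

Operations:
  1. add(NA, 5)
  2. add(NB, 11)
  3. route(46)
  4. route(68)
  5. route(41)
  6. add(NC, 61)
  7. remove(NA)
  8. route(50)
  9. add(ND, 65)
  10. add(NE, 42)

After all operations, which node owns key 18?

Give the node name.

Answer: NE

Derivation:
Op 1: add NA@5 -> ring=[5:NA]
Op 2: add NB@11 -> ring=[5:NA,11:NB]
Op 3: route key 46: none >= 46, wrap to smallest pos 5 -> NA
Op 4: route key 68: none >= 68, wrap to smallest pos 5 -> NA
Op 5: route key 41: none >= 41, wrap to smallest pos 5 -> NA
Op 6: add NC@61 -> ring=[5:NA,11:NB,61:NC]
Op 7: remove NA -> ring=[11:NB,61:NC]
Op 8: route key 50: smallest pos >= 50 is 61 -> NC
Op 9: add ND@65 -> ring=[11:NB,61:NC,65:ND]
Op 10: add NE@42 -> ring=[11:NB,42:NE,61:NC,65:ND]
Final route key 18: smallest pos >= 18 is 42 -> NE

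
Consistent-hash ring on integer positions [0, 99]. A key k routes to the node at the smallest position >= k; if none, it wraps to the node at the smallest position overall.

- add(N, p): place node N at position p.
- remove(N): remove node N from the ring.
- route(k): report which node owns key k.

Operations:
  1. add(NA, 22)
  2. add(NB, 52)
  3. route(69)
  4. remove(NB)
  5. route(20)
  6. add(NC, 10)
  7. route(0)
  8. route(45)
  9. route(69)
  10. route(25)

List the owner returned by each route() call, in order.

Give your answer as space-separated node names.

Answer: NA NA NC NC NC NC

Derivation:
Op 1: add NA@22 -> ring=[22:NA]
Op 2: add NB@52 -> ring=[22:NA,52:NB]
Op 3: route key 69: none >= 69, wrap to smallest pos 22 -> NA
Op 4: remove NB -> ring=[22:NA]
Op 5: route key 20: smallest pos >= 20 is 22 -> NA
Op 6: add NC@10 -> ring=[10:NC,22:NA]
Op 7: route key 0: smallest pos >= 0 is 10 -> NC
Op 8: route key 45: none >= 45, wrap to smallest pos 10 -> NC
Op 9: route key 69: none >= 69, wrap to smallest pos 10 -> NC
Op 10: route key 25: none >= 25, wrap to smallest pos 10 -> NC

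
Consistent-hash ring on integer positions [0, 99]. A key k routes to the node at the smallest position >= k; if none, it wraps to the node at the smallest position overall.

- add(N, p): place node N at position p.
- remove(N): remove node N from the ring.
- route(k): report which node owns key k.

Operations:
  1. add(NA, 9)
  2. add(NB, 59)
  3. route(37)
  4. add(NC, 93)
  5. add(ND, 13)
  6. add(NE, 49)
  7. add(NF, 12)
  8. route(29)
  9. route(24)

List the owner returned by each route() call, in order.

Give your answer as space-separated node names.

Answer: NB NE NE

Derivation:
Op 1: add NA@9 -> ring=[9:NA]
Op 2: add NB@59 -> ring=[9:NA,59:NB]
Op 3: route key 37: smallest pos >= 37 is 59 -> NB
Op 4: add NC@93 -> ring=[9:NA,59:NB,93:NC]
Op 5: add ND@13 -> ring=[9:NA,13:ND,59:NB,93:NC]
Op 6: add NE@49 -> ring=[9:NA,13:ND,49:NE,59:NB,93:NC]
Op 7: add NF@12 -> ring=[9:NA,12:NF,13:ND,49:NE,59:NB,93:NC]
Op 8: route key 29: smallest pos >= 29 is 49 -> NE
Op 9: route key 24: smallest pos >= 24 is 49 -> NE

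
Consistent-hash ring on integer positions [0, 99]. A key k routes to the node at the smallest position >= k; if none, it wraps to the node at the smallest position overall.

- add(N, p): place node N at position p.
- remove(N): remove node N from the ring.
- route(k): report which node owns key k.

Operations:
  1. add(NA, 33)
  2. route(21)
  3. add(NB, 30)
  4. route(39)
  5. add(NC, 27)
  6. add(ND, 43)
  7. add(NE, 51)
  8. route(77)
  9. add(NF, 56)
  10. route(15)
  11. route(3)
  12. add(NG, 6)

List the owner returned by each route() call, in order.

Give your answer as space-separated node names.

Op 1: add NA@33 -> ring=[33:NA]
Op 2: route key 21: smallest pos >= 21 is 33 -> NA
Op 3: add NB@30 -> ring=[30:NB,33:NA]
Op 4: route key 39: none >= 39, wrap to smallest pos 30 -> NB
Op 5: add NC@27 -> ring=[27:NC,30:NB,33:NA]
Op 6: add ND@43 -> ring=[27:NC,30:NB,33:NA,43:ND]
Op 7: add NE@51 -> ring=[27:NC,30:NB,33:NA,43:ND,51:NE]
Op 8: route key 77: none >= 77, wrap to smallest pos 27 -> NC
Op 9: add NF@56 -> ring=[27:NC,30:NB,33:NA,43:ND,51:NE,56:NF]
Op 10: route key 15: smallest pos >= 15 is 27 -> NC
Op 11: route key 3: smallest pos >= 3 is 27 -> NC
Op 12: add NG@6 -> ring=[6:NG,27:NC,30:NB,33:NA,43:ND,51:NE,56:NF]

Answer: NA NB NC NC NC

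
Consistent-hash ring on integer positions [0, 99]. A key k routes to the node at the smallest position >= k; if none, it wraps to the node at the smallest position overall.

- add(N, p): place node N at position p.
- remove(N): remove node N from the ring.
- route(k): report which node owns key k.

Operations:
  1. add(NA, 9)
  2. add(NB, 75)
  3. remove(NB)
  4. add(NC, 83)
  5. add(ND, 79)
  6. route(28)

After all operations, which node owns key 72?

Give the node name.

Answer: ND

Derivation:
Op 1: add NA@9 -> ring=[9:NA]
Op 2: add NB@75 -> ring=[9:NA,75:NB]
Op 3: remove NB -> ring=[9:NA]
Op 4: add NC@83 -> ring=[9:NA,83:NC]
Op 5: add ND@79 -> ring=[9:NA,79:ND,83:NC]
Op 6: route key 28: smallest pos >= 28 is 79 -> ND
Final route key 72: smallest pos >= 72 is 79 -> ND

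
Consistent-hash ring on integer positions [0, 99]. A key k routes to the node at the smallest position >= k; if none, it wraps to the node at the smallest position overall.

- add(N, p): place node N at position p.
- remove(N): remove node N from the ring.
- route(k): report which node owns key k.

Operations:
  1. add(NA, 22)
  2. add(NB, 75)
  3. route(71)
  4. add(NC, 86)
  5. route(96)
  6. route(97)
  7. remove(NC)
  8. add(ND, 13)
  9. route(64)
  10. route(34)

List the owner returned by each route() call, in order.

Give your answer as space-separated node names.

Op 1: add NA@22 -> ring=[22:NA]
Op 2: add NB@75 -> ring=[22:NA,75:NB]
Op 3: route key 71: smallest pos >= 71 is 75 -> NB
Op 4: add NC@86 -> ring=[22:NA,75:NB,86:NC]
Op 5: route key 96: none >= 96, wrap to smallest pos 22 -> NA
Op 6: route key 97: none >= 97, wrap to smallest pos 22 -> NA
Op 7: remove NC -> ring=[22:NA,75:NB]
Op 8: add ND@13 -> ring=[13:ND,22:NA,75:NB]
Op 9: route key 64: smallest pos >= 64 is 75 -> NB
Op 10: route key 34: smallest pos >= 34 is 75 -> NB

Answer: NB NA NA NB NB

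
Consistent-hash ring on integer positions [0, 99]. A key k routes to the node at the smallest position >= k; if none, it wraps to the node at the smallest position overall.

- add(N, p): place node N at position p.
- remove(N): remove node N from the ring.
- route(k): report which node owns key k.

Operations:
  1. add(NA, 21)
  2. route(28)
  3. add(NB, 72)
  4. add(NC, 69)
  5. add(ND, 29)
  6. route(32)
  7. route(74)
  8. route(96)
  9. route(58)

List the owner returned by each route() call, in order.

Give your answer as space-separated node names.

Answer: NA NC NA NA NC

Derivation:
Op 1: add NA@21 -> ring=[21:NA]
Op 2: route key 28: none >= 28, wrap to smallest pos 21 -> NA
Op 3: add NB@72 -> ring=[21:NA,72:NB]
Op 4: add NC@69 -> ring=[21:NA,69:NC,72:NB]
Op 5: add ND@29 -> ring=[21:NA,29:ND,69:NC,72:NB]
Op 6: route key 32: smallest pos >= 32 is 69 -> NC
Op 7: route key 74: none >= 74, wrap to smallest pos 21 -> NA
Op 8: route key 96: none >= 96, wrap to smallest pos 21 -> NA
Op 9: route key 58: smallest pos >= 58 is 69 -> NC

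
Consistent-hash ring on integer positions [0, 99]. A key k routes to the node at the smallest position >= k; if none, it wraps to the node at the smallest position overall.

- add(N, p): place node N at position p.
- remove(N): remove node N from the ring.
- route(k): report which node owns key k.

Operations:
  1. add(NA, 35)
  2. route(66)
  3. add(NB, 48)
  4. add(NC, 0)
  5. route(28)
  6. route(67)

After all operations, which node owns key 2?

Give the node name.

Answer: NA

Derivation:
Op 1: add NA@35 -> ring=[35:NA]
Op 2: route key 66: none >= 66, wrap to smallest pos 35 -> NA
Op 3: add NB@48 -> ring=[35:NA,48:NB]
Op 4: add NC@0 -> ring=[0:NC,35:NA,48:NB]
Op 5: route key 28: smallest pos >= 28 is 35 -> NA
Op 6: route key 67: none >= 67, wrap to smallest pos 0 -> NC
Final route key 2: smallest pos >= 2 is 35 -> NA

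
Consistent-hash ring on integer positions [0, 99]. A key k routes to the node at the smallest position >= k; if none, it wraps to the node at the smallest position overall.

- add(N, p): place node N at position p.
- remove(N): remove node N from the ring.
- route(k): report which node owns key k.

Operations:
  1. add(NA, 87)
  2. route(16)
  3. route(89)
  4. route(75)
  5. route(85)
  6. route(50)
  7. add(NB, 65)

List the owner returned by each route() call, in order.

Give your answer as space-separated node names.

Answer: NA NA NA NA NA

Derivation:
Op 1: add NA@87 -> ring=[87:NA]
Op 2: route key 16: smallest pos >= 16 is 87 -> NA
Op 3: route key 89: none >= 89, wrap to smallest pos 87 -> NA
Op 4: route key 75: smallest pos >= 75 is 87 -> NA
Op 5: route key 85: smallest pos >= 85 is 87 -> NA
Op 6: route key 50: smallest pos >= 50 is 87 -> NA
Op 7: add NB@65 -> ring=[65:NB,87:NA]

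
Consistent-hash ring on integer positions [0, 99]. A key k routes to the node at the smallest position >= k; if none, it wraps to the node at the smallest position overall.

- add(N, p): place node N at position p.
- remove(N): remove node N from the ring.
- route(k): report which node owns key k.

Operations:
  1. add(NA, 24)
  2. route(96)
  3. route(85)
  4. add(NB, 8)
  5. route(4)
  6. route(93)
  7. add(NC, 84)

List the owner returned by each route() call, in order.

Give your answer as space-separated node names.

Answer: NA NA NB NB

Derivation:
Op 1: add NA@24 -> ring=[24:NA]
Op 2: route key 96: none >= 96, wrap to smallest pos 24 -> NA
Op 3: route key 85: none >= 85, wrap to smallest pos 24 -> NA
Op 4: add NB@8 -> ring=[8:NB,24:NA]
Op 5: route key 4: smallest pos >= 4 is 8 -> NB
Op 6: route key 93: none >= 93, wrap to smallest pos 8 -> NB
Op 7: add NC@84 -> ring=[8:NB,24:NA,84:NC]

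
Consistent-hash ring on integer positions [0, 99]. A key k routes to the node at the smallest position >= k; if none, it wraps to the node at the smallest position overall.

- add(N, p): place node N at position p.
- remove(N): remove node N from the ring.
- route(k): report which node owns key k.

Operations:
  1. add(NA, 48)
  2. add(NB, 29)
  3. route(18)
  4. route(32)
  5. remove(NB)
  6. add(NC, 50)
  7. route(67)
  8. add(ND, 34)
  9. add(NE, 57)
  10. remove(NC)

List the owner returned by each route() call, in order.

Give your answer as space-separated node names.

Answer: NB NA NA

Derivation:
Op 1: add NA@48 -> ring=[48:NA]
Op 2: add NB@29 -> ring=[29:NB,48:NA]
Op 3: route key 18: smallest pos >= 18 is 29 -> NB
Op 4: route key 32: smallest pos >= 32 is 48 -> NA
Op 5: remove NB -> ring=[48:NA]
Op 6: add NC@50 -> ring=[48:NA,50:NC]
Op 7: route key 67: none >= 67, wrap to smallest pos 48 -> NA
Op 8: add ND@34 -> ring=[34:ND,48:NA,50:NC]
Op 9: add NE@57 -> ring=[34:ND,48:NA,50:NC,57:NE]
Op 10: remove NC -> ring=[34:ND,48:NA,57:NE]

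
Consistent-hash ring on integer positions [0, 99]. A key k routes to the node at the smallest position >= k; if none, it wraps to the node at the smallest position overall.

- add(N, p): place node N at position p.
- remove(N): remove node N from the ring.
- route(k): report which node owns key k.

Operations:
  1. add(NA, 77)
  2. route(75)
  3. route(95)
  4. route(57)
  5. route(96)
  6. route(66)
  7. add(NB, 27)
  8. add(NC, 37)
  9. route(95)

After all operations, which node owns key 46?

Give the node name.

Answer: NA

Derivation:
Op 1: add NA@77 -> ring=[77:NA]
Op 2: route key 75: smallest pos >= 75 is 77 -> NA
Op 3: route key 95: none >= 95, wrap to smallest pos 77 -> NA
Op 4: route key 57: smallest pos >= 57 is 77 -> NA
Op 5: route key 96: none >= 96, wrap to smallest pos 77 -> NA
Op 6: route key 66: smallest pos >= 66 is 77 -> NA
Op 7: add NB@27 -> ring=[27:NB,77:NA]
Op 8: add NC@37 -> ring=[27:NB,37:NC,77:NA]
Op 9: route key 95: none >= 95, wrap to smallest pos 27 -> NB
Final route key 46: smallest pos >= 46 is 77 -> NA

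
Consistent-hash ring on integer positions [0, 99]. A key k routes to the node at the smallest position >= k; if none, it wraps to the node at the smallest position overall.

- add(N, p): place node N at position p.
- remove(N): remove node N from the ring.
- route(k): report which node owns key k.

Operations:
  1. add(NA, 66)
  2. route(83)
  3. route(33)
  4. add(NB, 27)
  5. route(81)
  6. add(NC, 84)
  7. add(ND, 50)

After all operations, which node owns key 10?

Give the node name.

Op 1: add NA@66 -> ring=[66:NA]
Op 2: route key 83: none >= 83, wrap to smallest pos 66 -> NA
Op 3: route key 33: smallest pos >= 33 is 66 -> NA
Op 4: add NB@27 -> ring=[27:NB,66:NA]
Op 5: route key 81: none >= 81, wrap to smallest pos 27 -> NB
Op 6: add NC@84 -> ring=[27:NB,66:NA,84:NC]
Op 7: add ND@50 -> ring=[27:NB,50:ND,66:NA,84:NC]
Final route key 10: smallest pos >= 10 is 27 -> NB

Answer: NB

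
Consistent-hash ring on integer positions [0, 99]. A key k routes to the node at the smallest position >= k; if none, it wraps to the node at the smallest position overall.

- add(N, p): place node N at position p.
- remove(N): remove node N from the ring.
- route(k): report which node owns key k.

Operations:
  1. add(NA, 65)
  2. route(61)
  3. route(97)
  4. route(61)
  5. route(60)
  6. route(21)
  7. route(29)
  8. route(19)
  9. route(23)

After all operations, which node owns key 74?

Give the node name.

Answer: NA

Derivation:
Op 1: add NA@65 -> ring=[65:NA]
Op 2: route key 61: smallest pos >= 61 is 65 -> NA
Op 3: route key 97: none >= 97, wrap to smallest pos 65 -> NA
Op 4: route key 61: smallest pos >= 61 is 65 -> NA
Op 5: route key 60: smallest pos >= 60 is 65 -> NA
Op 6: route key 21: smallest pos >= 21 is 65 -> NA
Op 7: route key 29: smallest pos >= 29 is 65 -> NA
Op 8: route key 19: smallest pos >= 19 is 65 -> NA
Op 9: route key 23: smallest pos >= 23 is 65 -> NA
Final route key 74: none >= 74, wrap to smallest pos 65 -> NA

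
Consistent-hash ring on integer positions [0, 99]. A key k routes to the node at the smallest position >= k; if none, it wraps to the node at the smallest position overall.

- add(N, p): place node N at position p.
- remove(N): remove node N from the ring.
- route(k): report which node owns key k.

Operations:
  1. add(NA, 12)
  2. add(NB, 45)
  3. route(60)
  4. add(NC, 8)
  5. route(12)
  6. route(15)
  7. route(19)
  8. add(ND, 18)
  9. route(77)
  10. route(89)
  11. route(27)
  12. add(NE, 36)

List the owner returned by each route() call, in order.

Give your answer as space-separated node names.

Op 1: add NA@12 -> ring=[12:NA]
Op 2: add NB@45 -> ring=[12:NA,45:NB]
Op 3: route key 60: none >= 60, wrap to smallest pos 12 -> NA
Op 4: add NC@8 -> ring=[8:NC,12:NA,45:NB]
Op 5: route key 12: smallest pos >= 12 is 12 -> NA
Op 6: route key 15: smallest pos >= 15 is 45 -> NB
Op 7: route key 19: smallest pos >= 19 is 45 -> NB
Op 8: add ND@18 -> ring=[8:NC,12:NA,18:ND,45:NB]
Op 9: route key 77: none >= 77, wrap to smallest pos 8 -> NC
Op 10: route key 89: none >= 89, wrap to smallest pos 8 -> NC
Op 11: route key 27: smallest pos >= 27 is 45 -> NB
Op 12: add NE@36 -> ring=[8:NC,12:NA,18:ND,36:NE,45:NB]

Answer: NA NA NB NB NC NC NB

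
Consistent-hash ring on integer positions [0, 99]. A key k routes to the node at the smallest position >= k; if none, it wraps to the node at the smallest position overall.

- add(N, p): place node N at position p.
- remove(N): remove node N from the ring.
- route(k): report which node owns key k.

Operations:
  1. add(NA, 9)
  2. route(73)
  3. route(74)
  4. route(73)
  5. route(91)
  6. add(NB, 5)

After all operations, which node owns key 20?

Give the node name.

Answer: NB

Derivation:
Op 1: add NA@9 -> ring=[9:NA]
Op 2: route key 73: none >= 73, wrap to smallest pos 9 -> NA
Op 3: route key 74: none >= 74, wrap to smallest pos 9 -> NA
Op 4: route key 73: none >= 73, wrap to smallest pos 9 -> NA
Op 5: route key 91: none >= 91, wrap to smallest pos 9 -> NA
Op 6: add NB@5 -> ring=[5:NB,9:NA]
Final route key 20: none >= 20, wrap to smallest pos 5 -> NB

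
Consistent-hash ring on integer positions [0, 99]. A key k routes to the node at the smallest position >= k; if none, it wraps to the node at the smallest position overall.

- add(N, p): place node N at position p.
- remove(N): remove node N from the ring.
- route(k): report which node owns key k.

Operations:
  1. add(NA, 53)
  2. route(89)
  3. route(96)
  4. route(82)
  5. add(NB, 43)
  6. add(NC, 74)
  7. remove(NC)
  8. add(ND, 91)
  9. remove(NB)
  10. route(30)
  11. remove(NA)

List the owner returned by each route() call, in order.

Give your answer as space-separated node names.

Op 1: add NA@53 -> ring=[53:NA]
Op 2: route key 89: none >= 89, wrap to smallest pos 53 -> NA
Op 3: route key 96: none >= 96, wrap to smallest pos 53 -> NA
Op 4: route key 82: none >= 82, wrap to smallest pos 53 -> NA
Op 5: add NB@43 -> ring=[43:NB,53:NA]
Op 6: add NC@74 -> ring=[43:NB,53:NA,74:NC]
Op 7: remove NC -> ring=[43:NB,53:NA]
Op 8: add ND@91 -> ring=[43:NB,53:NA,91:ND]
Op 9: remove NB -> ring=[53:NA,91:ND]
Op 10: route key 30: smallest pos >= 30 is 53 -> NA
Op 11: remove NA -> ring=[91:ND]

Answer: NA NA NA NA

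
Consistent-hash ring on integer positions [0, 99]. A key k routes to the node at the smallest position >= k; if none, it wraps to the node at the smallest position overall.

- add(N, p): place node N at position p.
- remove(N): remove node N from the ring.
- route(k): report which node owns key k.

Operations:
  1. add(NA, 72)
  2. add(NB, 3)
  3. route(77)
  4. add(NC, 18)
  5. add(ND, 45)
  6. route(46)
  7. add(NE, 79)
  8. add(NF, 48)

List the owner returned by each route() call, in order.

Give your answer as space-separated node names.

Answer: NB NA

Derivation:
Op 1: add NA@72 -> ring=[72:NA]
Op 2: add NB@3 -> ring=[3:NB,72:NA]
Op 3: route key 77: none >= 77, wrap to smallest pos 3 -> NB
Op 4: add NC@18 -> ring=[3:NB,18:NC,72:NA]
Op 5: add ND@45 -> ring=[3:NB,18:NC,45:ND,72:NA]
Op 6: route key 46: smallest pos >= 46 is 72 -> NA
Op 7: add NE@79 -> ring=[3:NB,18:NC,45:ND,72:NA,79:NE]
Op 8: add NF@48 -> ring=[3:NB,18:NC,45:ND,48:NF,72:NA,79:NE]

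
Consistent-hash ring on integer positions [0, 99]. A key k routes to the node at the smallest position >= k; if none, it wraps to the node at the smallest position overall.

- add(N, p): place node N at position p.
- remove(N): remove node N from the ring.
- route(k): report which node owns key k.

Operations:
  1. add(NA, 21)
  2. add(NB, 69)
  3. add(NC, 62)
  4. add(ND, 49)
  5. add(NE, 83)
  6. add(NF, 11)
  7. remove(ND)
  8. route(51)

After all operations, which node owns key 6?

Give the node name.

Answer: NF

Derivation:
Op 1: add NA@21 -> ring=[21:NA]
Op 2: add NB@69 -> ring=[21:NA,69:NB]
Op 3: add NC@62 -> ring=[21:NA,62:NC,69:NB]
Op 4: add ND@49 -> ring=[21:NA,49:ND,62:NC,69:NB]
Op 5: add NE@83 -> ring=[21:NA,49:ND,62:NC,69:NB,83:NE]
Op 6: add NF@11 -> ring=[11:NF,21:NA,49:ND,62:NC,69:NB,83:NE]
Op 7: remove ND -> ring=[11:NF,21:NA,62:NC,69:NB,83:NE]
Op 8: route key 51: smallest pos >= 51 is 62 -> NC
Final route key 6: smallest pos >= 6 is 11 -> NF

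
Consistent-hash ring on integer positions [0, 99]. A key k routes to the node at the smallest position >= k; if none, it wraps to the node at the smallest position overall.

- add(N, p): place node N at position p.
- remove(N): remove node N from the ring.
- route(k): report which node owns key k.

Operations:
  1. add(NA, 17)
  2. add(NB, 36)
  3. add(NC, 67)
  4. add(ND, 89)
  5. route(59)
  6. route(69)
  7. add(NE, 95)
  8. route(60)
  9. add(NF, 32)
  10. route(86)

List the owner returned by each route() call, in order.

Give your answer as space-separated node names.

Op 1: add NA@17 -> ring=[17:NA]
Op 2: add NB@36 -> ring=[17:NA,36:NB]
Op 3: add NC@67 -> ring=[17:NA,36:NB,67:NC]
Op 4: add ND@89 -> ring=[17:NA,36:NB,67:NC,89:ND]
Op 5: route key 59: smallest pos >= 59 is 67 -> NC
Op 6: route key 69: smallest pos >= 69 is 89 -> ND
Op 7: add NE@95 -> ring=[17:NA,36:NB,67:NC,89:ND,95:NE]
Op 8: route key 60: smallest pos >= 60 is 67 -> NC
Op 9: add NF@32 -> ring=[17:NA,32:NF,36:NB,67:NC,89:ND,95:NE]
Op 10: route key 86: smallest pos >= 86 is 89 -> ND

Answer: NC ND NC ND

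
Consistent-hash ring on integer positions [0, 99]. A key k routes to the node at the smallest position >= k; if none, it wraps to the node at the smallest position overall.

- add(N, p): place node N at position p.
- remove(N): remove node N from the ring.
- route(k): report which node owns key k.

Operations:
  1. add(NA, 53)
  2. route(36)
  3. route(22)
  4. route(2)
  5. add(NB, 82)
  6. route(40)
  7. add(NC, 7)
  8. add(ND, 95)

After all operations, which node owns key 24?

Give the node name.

Answer: NA

Derivation:
Op 1: add NA@53 -> ring=[53:NA]
Op 2: route key 36: smallest pos >= 36 is 53 -> NA
Op 3: route key 22: smallest pos >= 22 is 53 -> NA
Op 4: route key 2: smallest pos >= 2 is 53 -> NA
Op 5: add NB@82 -> ring=[53:NA,82:NB]
Op 6: route key 40: smallest pos >= 40 is 53 -> NA
Op 7: add NC@7 -> ring=[7:NC,53:NA,82:NB]
Op 8: add ND@95 -> ring=[7:NC,53:NA,82:NB,95:ND]
Final route key 24: smallest pos >= 24 is 53 -> NA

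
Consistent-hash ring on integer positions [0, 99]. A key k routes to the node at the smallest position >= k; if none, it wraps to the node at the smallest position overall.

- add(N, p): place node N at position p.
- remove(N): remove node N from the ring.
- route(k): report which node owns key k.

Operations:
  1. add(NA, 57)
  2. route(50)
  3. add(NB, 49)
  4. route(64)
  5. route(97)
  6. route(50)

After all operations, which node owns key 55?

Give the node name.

Op 1: add NA@57 -> ring=[57:NA]
Op 2: route key 50: smallest pos >= 50 is 57 -> NA
Op 3: add NB@49 -> ring=[49:NB,57:NA]
Op 4: route key 64: none >= 64, wrap to smallest pos 49 -> NB
Op 5: route key 97: none >= 97, wrap to smallest pos 49 -> NB
Op 6: route key 50: smallest pos >= 50 is 57 -> NA
Final route key 55: smallest pos >= 55 is 57 -> NA

Answer: NA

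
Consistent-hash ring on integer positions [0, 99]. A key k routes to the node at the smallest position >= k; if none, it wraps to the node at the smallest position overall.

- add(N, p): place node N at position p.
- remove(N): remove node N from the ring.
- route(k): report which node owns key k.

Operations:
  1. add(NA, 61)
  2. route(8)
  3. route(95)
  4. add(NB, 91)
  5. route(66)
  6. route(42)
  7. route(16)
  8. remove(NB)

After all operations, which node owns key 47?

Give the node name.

Op 1: add NA@61 -> ring=[61:NA]
Op 2: route key 8: smallest pos >= 8 is 61 -> NA
Op 3: route key 95: none >= 95, wrap to smallest pos 61 -> NA
Op 4: add NB@91 -> ring=[61:NA,91:NB]
Op 5: route key 66: smallest pos >= 66 is 91 -> NB
Op 6: route key 42: smallest pos >= 42 is 61 -> NA
Op 7: route key 16: smallest pos >= 16 is 61 -> NA
Op 8: remove NB -> ring=[61:NA]
Final route key 47: smallest pos >= 47 is 61 -> NA

Answer: NA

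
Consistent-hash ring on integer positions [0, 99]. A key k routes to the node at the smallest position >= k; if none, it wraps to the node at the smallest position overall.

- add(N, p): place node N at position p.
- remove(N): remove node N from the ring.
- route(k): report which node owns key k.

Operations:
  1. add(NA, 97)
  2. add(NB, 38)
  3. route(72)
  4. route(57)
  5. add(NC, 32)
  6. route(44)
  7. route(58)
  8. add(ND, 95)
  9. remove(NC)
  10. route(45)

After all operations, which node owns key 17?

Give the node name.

Op 1: add NA@97 -> ring=[97:NA]
Op 2: add NB@38 -> ring=[38:NB,97:NA]
Op 3: route key 72: smallest pos >= 72 is 97 -> NA
Op 4: route key 57: smallest pos >= 57 is 97 -> NA
Op 5: add NC@32 -> ring=[32:NC,38:NB,97:NA]
Op 6: route key 44: smallest pos >= 44 is 97 -> NA
Op 7: route key 58: smallest pos >= 58 is 97 -> NA
Op 8: add ND@95 -> ring=[32:NC,38:NB,95:ND,97:NA]
Op 9: remove NC -> ring=[38:NB,95:ND,97:NA]
Op 10: route key 45: smallest pos >= 45 is 95 -> ND
Final route key 17: smallest pos >= 17 is 38 -> NB

Answer: NB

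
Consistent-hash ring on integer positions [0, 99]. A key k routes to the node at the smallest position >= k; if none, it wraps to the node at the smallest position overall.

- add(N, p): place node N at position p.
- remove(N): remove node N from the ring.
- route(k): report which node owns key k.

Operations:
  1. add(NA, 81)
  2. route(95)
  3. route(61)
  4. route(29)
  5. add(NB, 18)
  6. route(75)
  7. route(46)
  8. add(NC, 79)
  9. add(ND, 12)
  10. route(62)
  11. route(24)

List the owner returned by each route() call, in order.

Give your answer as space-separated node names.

Answer: NA NA NA NA NA NC NC

Derivation:
Op 1: add NA@81 -> ring=[81:NA]
Op 2: route key 95: none >= 95, wrap to smallest pos 81 -> NA
Op 3: route key 61: smallest pos >= 61 is 81 -> NA
Op 4: route key 29: smallest pos >= 29 is 81 -> NA
Op 5: add NB@18 -> ring=[18:NB,81:NA]
Op 6: route key 75: smallest pos >= 75 is 81 -> NA
Op 7: route key 46: smallest pos >= 46 is 81 -> NA
Op 8: add NC@79 -> ring=[18:NB,79:NC,81:NA]
Op 9: add ND@12 -> ring=[12:ND,18:NB,79:NC,81:NA]
Op 10: route key 62: smallest pos >= 62 is 79 -> NC
Op 11: route key 24: smallest pos >= 24 is 79 -> NC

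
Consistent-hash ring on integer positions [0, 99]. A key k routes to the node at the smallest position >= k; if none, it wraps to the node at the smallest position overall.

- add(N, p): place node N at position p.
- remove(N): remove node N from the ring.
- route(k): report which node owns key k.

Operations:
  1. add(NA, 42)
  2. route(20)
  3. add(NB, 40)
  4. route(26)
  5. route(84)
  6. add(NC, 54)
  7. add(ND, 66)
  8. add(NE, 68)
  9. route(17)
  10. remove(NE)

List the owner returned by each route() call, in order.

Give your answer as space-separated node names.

Op 1: add NA@42 -> ring=[42:NA]
Op 2: route key 20: smallest pos >= 20 is 42 -> NA
Op 3: add NB@40 -> ring=[40:NB,42:NA]
Op 4: route key 26: smallest pos >= 26 is 40 -> NB
Op 5: route key 84: none >= 84, wrap to smallest pos 40 -> NB
Op 6: add NC@54 -> ring=[40:NB,42:NA,54:NC]
Op 7: add ND@66 -> ring=[40:NB,42:NA,54:NC,66:ND]
Op 8: add NE@68 -> ring=[40:NB,42:NA,54:NC,66:ND,68:NE]
Op 9: route key 17: smallest pos >= 17 is 40 -> NB
Op 10: remove NE -> ring=[40:NB,42:NA,54:NC,66:ND]

Answer: NA NB NB NB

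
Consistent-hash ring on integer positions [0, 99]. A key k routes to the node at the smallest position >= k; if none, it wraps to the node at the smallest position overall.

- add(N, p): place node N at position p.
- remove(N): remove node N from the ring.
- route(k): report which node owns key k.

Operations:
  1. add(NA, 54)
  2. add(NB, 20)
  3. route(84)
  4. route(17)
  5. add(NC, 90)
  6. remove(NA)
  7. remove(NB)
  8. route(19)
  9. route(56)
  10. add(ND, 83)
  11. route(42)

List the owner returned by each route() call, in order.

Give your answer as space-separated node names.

Op 1: add NA@54 -> ring=[54:NA]
Op 2: add NB@20 -> ring=[20:NB,54:NA]
Op 3: route key 84: none >= 84, wrap to smallest pos 20 -> NB
Op 4: route key 17: smallest pos >= 17 is 20 -> NB
Op 5: add NC@90 -> ring=[20:NB,54:NA,90:NC]
Op 6: remove NA -> ring=[20:NB,90:NC]
Op 7: remove NB -> ring=[90:NC]
Op 8: route key 19: smallest pos >= 19 is 90 -> NC
Op 9: route key 56: smallest pos >= 56 is 90 -> NC
Op 10: add ND@83 -> ring=[83:ND,90:NC]
Op 11: route key 42: smallest pos >= 42 is 83 -> ND

Answer: NB NB NC NC ND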